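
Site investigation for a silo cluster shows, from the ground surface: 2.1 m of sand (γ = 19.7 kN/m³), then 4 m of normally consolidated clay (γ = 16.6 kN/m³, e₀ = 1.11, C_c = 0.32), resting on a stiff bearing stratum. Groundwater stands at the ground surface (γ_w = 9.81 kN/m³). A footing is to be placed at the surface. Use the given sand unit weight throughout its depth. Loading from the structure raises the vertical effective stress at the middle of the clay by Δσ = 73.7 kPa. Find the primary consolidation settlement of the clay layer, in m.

S_c ≈ 0.302 m

Mid-depth of clay below the ground surface: z = 2.1 + 4/2 = 4.1 m.
Total vertical stress at mid-clay: σ_v = 19.7×2.1 + 16.6×2 = 74.57 kPa.
Pore pressure: u = 9.81×(4.1 − 0) = 40.221 kPa.
Initial effective stress: σ'_0 = σ_v − u = 74.57 − 40.221 = 34.349 kPa.
Final effective stress: σ'_f = σ'_0 + Δσ = 34.349 + 73.7 = 108.05 kPa.
Normally consolidated clay, so the full stress increment lies on the virgin compression line:
S_c = C_c·H/(1+e₀)·log₁₀(σ'_f/σ'_0) = 0.32×4/(1+1.11)×log₁₀(108.05/34.349)
    = 0.60664 × 0.49771 = 0.3019 m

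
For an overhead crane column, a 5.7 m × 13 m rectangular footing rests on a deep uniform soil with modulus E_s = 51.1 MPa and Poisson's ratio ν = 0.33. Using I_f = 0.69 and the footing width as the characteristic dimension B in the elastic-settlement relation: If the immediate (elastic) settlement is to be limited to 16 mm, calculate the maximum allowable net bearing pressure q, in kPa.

q ≈ 233 kPa

E_s = 51.1 MPa = 51100 kPa.
S_e = q·B·(1−ν²)/E_s · I_f  ⇒  q = S_e·E_s / (B·(1−ν²)·I_f).
q = 0.016 × 51100 / (5.7 × 0.8911 × 0.69) = 233.3 kPa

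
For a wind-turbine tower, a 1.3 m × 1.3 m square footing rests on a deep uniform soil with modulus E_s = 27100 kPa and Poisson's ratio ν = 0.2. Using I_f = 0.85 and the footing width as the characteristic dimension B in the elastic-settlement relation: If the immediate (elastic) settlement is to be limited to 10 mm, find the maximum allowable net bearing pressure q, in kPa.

q ≈ 255 kPa

S_e = q·B·(1−ν²)/E_s · I_f  ⇒  q = S_e·E_s / (B·(1−ν²)·I_f).
q = 0.01 × 27100 / (1.3 × 0.96 × 0.85) = 255.5 kPa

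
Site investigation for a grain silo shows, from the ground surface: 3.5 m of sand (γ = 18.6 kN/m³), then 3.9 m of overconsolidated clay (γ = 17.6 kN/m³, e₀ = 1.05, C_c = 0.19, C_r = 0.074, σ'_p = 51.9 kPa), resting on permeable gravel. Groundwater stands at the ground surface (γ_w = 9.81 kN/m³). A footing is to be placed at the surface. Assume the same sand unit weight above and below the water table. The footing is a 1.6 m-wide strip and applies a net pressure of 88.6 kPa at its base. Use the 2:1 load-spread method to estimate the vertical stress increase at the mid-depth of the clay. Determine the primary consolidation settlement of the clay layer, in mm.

Mid-depth of clay below the ground surface: z = 3.5 + 3.9/2 = 5.45 m.
Total vertical stress at mid-clay: σ_v = 18.6×3.5 + 17.6×1.95 = 99.42 kPa.
Pore pressure: u = 9.81×(5.45 − 0) = 53.465 kPa.
Initial effective stress: σ'_0 = σ_v − u = 99.42 − 53.465 = 45.955 kPa.
Stress increase at mid-clay by the 2:1 spreading method:
Δσ = qB/(B+z) = 88.6×1.6/(1.6+5.45) = 20.108 kPa
Final effective stress: σ'_f = 45.955 + 20.108 = 66.063 kPa.
σ'_f = 66.063 > σ'_p = 51.9 kPa, so the stress path crosses the preconsolidation pressure — recompression up to σ'_p, then virgin compression beyond:
S_c = H/(1+e₀)·[C_r·log₁₀(σ'_p/σ'_0) + C_c·log₁₀(σ'_f/σ'_p)]
    = 3.9/2.05 × [0.074×log₁₀(51.9/45.955) + 0.19×log₁₀(66.063/51.9)]
    = 1.9024 × [0.0039098 + 0.01991] = 0.04531 m

S_c ≈ 45.3 mm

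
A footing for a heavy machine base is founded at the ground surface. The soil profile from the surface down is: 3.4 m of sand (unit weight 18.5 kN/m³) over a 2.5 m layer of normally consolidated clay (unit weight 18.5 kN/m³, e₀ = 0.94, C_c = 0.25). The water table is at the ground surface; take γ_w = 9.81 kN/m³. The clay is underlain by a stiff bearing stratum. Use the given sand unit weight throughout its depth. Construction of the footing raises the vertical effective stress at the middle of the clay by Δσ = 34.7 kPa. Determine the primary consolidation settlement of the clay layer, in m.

S_c ≈ 0.0867 m

Mid-depth of clay below the ground surface: z = 3.4 + 2.5/2 = 4.65 m.
Total vertical stress at mid-clay: σ_v = 18.5×3.4 + 18.5×1.25 = 86.025 kPa.
Pore pressure: u = 9.81×(4.65 − 0) = 45.617 kPa.
Initial effective stress: σ'_0 = σ_v − u = 86.025 − 45.617 = 40.408 kPa.
Final effective stress: σ'_f = σ'_0 + Δσ = 40.408 + 34.7 = 75.108 kPa.
Normally consolidated clay, so the full stress increment lies on the virgin compression line:
S_c = C_c·H/(1+e₀)·log₁₀(σ'_f/σ'_0) = 0.25×2.5/(1+0.94)×log₁₀(75.108/40.408)
    = 0.32216 × 0.26922 = 0.08673 m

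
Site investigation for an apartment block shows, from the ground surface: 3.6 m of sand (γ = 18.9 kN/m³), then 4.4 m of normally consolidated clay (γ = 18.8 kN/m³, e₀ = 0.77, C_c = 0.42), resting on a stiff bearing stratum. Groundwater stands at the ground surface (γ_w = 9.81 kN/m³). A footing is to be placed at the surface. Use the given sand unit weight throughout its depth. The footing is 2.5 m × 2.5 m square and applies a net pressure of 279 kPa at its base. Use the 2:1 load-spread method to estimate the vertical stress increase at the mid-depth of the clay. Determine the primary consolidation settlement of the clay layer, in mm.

Mid-depth of clay below the ground surface: z = 3.6 + 4.4/2 = 5.8 m.
Total vertical stress at mid-clay: σ_v = 18.9×3.6 + 18.8×2.2 = 109.4 kPa.
Pore pressure: u = 9.81×(5.8 − 0) = 56.898 kPa.
Initial effective stress: σ'_0 = σ_v − u = 109.4 − 56.898 = 52.502 kPa.
Stress increase at mid-clay by the 2:1 spreading method:
Δσ = qBL/((B+z)(L+z)) = 279×2.5×2.5/((2.5+5.8)(2.5+5.8)) = 25.312 kPa
Final effective stress: σ'_f = σ'_0 + Δσ = 52.502 + 25.312 = 77.814 kPa.
Normally consolidated clay, so the full stress increment lies on the virgin compression line:
S_c = C_c·H/(1+e₀)·log₁₀(σ'_f/σ'_0) = 0.42×4.4/(1+0.77)×log₁₀(77.814/52.502)
    = 1.0441 × 0.17088 = 0.1784 m

S_c ≈ 178 mm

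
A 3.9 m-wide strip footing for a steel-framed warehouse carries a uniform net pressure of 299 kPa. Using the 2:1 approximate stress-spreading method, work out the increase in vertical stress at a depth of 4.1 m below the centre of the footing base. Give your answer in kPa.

By the 2:1 method the load spreads at 1 horizontal : 2 vertical, so at depth z the loaded area has grown by z in each plan dimension:
Δσ = qB/(B+z) = 299×3.9/(3.9+4.1) = 145.76 kPa

Δσ_z ≈ 146 kPa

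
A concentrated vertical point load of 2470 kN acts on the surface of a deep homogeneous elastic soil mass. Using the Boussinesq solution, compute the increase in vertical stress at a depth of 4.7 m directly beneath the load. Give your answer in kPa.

Δσ_z ≈ 53.4 kPa

Boussinesq vertical stress below a point load on an elastic half-space:
Δσ_z = 3P/(2πz²) · [1 + (r/z)²]^(−5/2)
r/z = 0/4.7 = 0; [1+(r/z)²]^(−5/2) = 1.
Δσ_z = 3×2470/(2π×4.7²) × 1 = 53.388 × 1 = 53.39 kPa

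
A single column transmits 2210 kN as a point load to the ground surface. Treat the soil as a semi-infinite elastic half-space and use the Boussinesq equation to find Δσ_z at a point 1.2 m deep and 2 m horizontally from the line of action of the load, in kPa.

Δσ_z ≈ 26.4 kPa

Boussinesq vertical stress below a point load on an elastic half-space:
Δσ_z = 3P/(2πz²) · [1 + (r/z)²]^(−5/2)
r/z = 2/1.2 = 1.6667; [1+(r/z)²]^(−5/2) = 0.03605.
Δσ_z = 3×2210/(2π×1.2²) × 0.03605 = 732.78 × 0.03605 = 26.42 kPa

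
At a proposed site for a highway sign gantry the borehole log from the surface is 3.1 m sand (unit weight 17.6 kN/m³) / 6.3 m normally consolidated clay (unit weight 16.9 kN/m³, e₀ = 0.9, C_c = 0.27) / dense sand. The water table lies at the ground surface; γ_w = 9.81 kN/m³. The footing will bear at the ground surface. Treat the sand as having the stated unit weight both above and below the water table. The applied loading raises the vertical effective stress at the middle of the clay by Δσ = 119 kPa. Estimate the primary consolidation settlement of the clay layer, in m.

S_c ≈ 0.494 m

Mid-depth of clay below the ground surface: z = 3.1 + 6.3/2 = 6.25 m.
Total vertical stress at mid-clay: σ_v = 17.6×3.1 + 16.9×3.15 = 107.8 kPa.
Pore pressure: u = 9.81×(6.25 − 0) = 61.312 kPa.
Initial effective stress: σ'_0 = σ_v − u = 107.8 − 61.312 = 46.488 kPa.
Final effective stress: σ'_f = σ'_0 + Δσ = 46.488 + 119 = 165.49 kPa.
Normally consolidated clay, so the full stress increment lies on the virgin compression line:
S_c = C_c·H/(1+e₀)·log₁₀(σ'_f/σ'_0) = 0.27×6.3/(1+0.9)×log₁₀(165.49/46.488)
    = 0.89526 × 0.55143 = 0.4937 m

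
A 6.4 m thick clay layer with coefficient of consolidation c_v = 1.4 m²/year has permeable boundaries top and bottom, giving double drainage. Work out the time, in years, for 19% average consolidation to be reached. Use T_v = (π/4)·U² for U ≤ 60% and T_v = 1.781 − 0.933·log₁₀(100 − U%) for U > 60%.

t ≈ 0.207 years

Drainage path length: H_d = H/2 = 3.2 m (double drainage).
U ≤ 60%: T_v = (π/4)·U² = (π/4)×0.19² = 0.028353.
t = T_v·H_d²/c_v = 0.028353×3.2²/1.4 = 0.2074 years.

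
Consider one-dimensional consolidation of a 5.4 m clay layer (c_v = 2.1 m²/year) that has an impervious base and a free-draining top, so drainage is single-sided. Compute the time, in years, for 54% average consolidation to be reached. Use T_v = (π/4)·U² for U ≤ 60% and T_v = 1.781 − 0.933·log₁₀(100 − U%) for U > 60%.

Drainage path length: H_d = H = 5.4 m (single drainage).
U ≤ 60%: T_v = (π/4)·U² = (π/4)×0.54² = 0.22902.
t = T_v·H_d²/c_v = 0.22902×5.4²/2.1 = 3.18 years.

t ≈ 3.18 years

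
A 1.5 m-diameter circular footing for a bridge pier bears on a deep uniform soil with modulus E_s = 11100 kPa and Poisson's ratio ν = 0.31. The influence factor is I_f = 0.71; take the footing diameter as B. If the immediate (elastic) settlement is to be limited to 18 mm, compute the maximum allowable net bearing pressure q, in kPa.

q ≈ 208 kPa

S_e = q·B·(1−ν²)/E_s · I_f  ⇒  q = S_e·E_s / (B·(1−ν²)·I_f).
q = 0.018 × 11100 / (1.5 × 0.9039 × 0.71) = 207.6 kPa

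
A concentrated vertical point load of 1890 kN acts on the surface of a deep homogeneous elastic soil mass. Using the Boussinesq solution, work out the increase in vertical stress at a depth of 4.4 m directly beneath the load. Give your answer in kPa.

Boussinesq vertical stress below a point load on an elastic half-space:
Δσ_z = 3P/(2πz²) · [1 + (r/z)²]^(−5/2)
r/z = 0/4.4 = 0; [1+(r/z)²]^(−5/2) = 1.
Δσ_z = 3×1890/(2π×4.4²) × 1 = 46.612 × 1 = 46.61 kPa

Δσ_z ≈ 46.6 kPa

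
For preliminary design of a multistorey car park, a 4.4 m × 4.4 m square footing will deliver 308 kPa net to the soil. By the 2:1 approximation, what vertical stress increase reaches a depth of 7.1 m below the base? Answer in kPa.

Δσ_z ≈ 45.1 kPa

By the 2:1 method the load spreads at 1 horizontal : 2 vertical, so at depth z the loaded area has grown by z in each plan dimension:
Δσ = qBL/((B+z)(L+z)) = 308×4.4×4.4/((4.4+7.1)(4.4+7.1)) = 45.088 kPa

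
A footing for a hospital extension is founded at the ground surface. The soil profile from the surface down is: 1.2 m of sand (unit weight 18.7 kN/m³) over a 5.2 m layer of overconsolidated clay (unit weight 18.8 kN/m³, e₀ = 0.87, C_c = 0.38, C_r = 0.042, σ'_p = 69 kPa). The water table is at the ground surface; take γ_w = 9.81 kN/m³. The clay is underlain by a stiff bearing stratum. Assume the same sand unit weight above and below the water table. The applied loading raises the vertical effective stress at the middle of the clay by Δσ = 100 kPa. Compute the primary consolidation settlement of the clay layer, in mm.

Mid-depth of clay below the ground surface: z = 1.2 + 5.2/2 = 3.8 m.
Total vertical stress at mid-clay: σ_v = 18.7×1.2 + 18.8×2.6 = 71.32 kPa.
Pore pressure: u = 9.81×(3.8 − 0) = 37.278 kPa.
Initial effective stress: σ'_0 = σ_v − u = 71.32 − 37.278 = 34.042 kPa.
Final effective stress: σ'_f = 34.042 + 100 = 134.04 kPa.
σ'_f = 134.04 > σ'_p = 69 kPa, so the stress path crosses the preconsolidation pressure — recompression up to σ'_p, then virgin compression beyond:
S_c = H/(1+e₀)·[C_r·log₁₀(σ'_p/σ'_0) + C_c·log₁₀(σ'_f/σ'_p)]
    = 5.2/1.87 × [0.042×log₁₀(69/34.042) + 0.38×log₁₀(134.04/69)]
    = 2.7807 × [0.012887 + 0.10959] = 0.3406 m

S_c ≈ 341 mm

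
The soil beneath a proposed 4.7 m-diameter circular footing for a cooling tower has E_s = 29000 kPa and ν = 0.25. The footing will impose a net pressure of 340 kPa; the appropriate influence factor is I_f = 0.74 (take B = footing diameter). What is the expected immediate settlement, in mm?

S_e ≈ 38.2 mm

Immediate (elastic) settlement: S_e = q·B·(1−ν²)/E_s · I_f.
S_e = 340 × 4.7 × (1 − 0.25²) / 29000 × 0.74
    = 340 × 4.7 × 0.9375 / 29000 × 0.74
    = 0.03823 m = 38.23 mm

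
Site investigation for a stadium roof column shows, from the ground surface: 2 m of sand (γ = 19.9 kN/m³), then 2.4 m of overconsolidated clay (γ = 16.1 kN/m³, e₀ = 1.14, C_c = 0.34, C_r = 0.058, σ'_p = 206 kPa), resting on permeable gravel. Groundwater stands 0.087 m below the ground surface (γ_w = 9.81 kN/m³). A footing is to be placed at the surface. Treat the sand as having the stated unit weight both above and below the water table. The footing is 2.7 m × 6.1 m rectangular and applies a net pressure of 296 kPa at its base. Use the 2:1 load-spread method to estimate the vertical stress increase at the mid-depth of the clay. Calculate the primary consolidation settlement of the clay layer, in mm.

S_c ≈ 39.9 mm

Mid-depth of clay below the ground surface: z = 2 + 2.4/2 = 3.2 m.
Total vertical stress at mid-clay: σ_v = 19.9×2 + 16.1×1.2 = 59.12 kPa.
Pore pressure: u = 9.81×(3.2 − 0.087) = 30.539 kPa.
Initial effective stress: σ'_0 = σ_v − u = 59.12 − 30.539 = 28.581 kPa.
Stress increase at mid-clay by the 2:1 spreading method:
Δσ = qBL/((B+z)(L+z)) = 296×2.7×6.1/((2.7+3.2)(6.1+3.2)) = 88.849 kPa
Final effective stress: σ'_f = 28.581 + 88.849 = 117.43 kPa.
σ'_f = 117.43 ≤ σ'_p = 206 kPa, so the clay remains overconsolidated and only the recompression index applies:
S_c = C_r·H/(1+e₀)·log₁₀(σ'_f/σ'_0) = 0.058×2.4/2.14×log₁₀(117.43/28.581)
    = 0.065047 × 0.6137 = 0.03992 m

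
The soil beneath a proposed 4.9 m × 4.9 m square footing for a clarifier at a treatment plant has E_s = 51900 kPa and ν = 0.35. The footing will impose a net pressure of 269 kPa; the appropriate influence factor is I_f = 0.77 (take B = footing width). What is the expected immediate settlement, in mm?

Immediate (elastic) settlement: S_e = q·B·(1−ν²)/E_s · I_f.
S_e = 269 × 4.9 × (1 − 0.35²) / 51900 × 0.77
    = 269 × 4.9 × 0.8775 / 51900 × 0.77
    = 0.01716 m = 17.16 mm

S_e ≈ 17.2 mm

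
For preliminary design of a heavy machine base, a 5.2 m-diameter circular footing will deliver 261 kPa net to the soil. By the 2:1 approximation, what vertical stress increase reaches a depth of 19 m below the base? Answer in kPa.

Δσ_z ≈ 12.1 kPa

By the 2:1 method the load spreads at 1 horizontal : 2 vertical, so at depth z the loaded area has grown by z in each plan dimension:
Δσ ≈ qD²/(D+z)² = 261×5.2²/(5.2+19)² = 12.051 kPa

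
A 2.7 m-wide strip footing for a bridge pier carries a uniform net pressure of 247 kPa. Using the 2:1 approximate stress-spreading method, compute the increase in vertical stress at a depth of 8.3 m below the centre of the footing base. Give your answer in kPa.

By the 2:1 method the load spreads at 1 horizontal : 2 vertical, so at depth z the loaded area has grown by z in each plan dimension:
Δσ = qB/(B+z) = 247×2.7/(2.7+8.3) = 60.627 kPa

Δσ_z ≈ 60.6 kPa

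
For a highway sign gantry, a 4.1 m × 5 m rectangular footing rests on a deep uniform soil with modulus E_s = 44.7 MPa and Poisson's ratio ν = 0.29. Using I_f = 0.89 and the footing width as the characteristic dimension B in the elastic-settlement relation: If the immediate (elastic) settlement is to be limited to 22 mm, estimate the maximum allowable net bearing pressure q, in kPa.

E_s = 44.7 MPa = 44700 kPa.
S_e = q·B·(1−ν²)/E_s · I_f  ⇒  q = S_e·E_s / (B·(1−ν²)·I_f).
q = 0.022 × 44700 / (4.1 × 0.9159 × 0.89) = 294.2 kPa

q ≈ 294 kPa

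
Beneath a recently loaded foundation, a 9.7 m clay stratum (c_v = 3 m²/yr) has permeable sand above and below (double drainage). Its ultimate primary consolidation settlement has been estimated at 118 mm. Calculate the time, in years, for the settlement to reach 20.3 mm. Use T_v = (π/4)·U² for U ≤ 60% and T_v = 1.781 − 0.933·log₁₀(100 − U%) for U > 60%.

t ≈ 0.182 years

Drainage path length: H_d = H/2 = 4.85 m (double drainage).
U = S(t)/S_ult = 20.3/118 = 0.172.
U ≤ 60%: T_v = (π/4)·U² = (π/4)×0.17203² = 0.023244.
t = T_v·H_d²/c_v = 0.023244×4.85²/3 = 0.1823 years.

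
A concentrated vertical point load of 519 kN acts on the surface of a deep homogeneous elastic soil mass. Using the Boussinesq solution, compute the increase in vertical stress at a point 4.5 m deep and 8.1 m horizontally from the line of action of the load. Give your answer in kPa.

Boussinesq vertical stress below a point load on an elastic half-space:
Δσ_z = 3P/(2πz²) · [1 + (r/z)²]^(−5/2)
r/z = 8.1/4.5 = 1.8; [1+(r/z)²]^(−5/2) = 0.027014.
Δσ_z = 3×519/(2π×4.5²) × 0.027014 = 12.237 × 0.027014 = 0.3306 kPa

Δσ_z ≈ 0.331 kPa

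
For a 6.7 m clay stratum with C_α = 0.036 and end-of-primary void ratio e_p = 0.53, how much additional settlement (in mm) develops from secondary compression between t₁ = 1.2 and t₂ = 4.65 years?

Secondary compression: S_s = C_α·H/(1+e_p)·log₁₀(t₂/t₁)
S_s = 0.036×6.7/(1+0.53)×log₁₀(4.65/1.2)
    = 0.1576 × 0.5883 = 0.09274 m

S_s ≈ 92.7 mm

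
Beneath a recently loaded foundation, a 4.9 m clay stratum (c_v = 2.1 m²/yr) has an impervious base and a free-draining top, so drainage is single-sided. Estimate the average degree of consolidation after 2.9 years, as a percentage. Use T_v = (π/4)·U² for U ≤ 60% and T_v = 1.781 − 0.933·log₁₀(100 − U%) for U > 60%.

Drainage path length: H_d = H = 4.9 m (single drainage).
T_v = c_v·t/H_d² = 2.1×2.9/4.9² = 0.25364.
T_v = 0.25364 corresponds to the U ≤ 60% branch:
U = √(4T_v/π) = 0.5683

U ≈ 56.8 %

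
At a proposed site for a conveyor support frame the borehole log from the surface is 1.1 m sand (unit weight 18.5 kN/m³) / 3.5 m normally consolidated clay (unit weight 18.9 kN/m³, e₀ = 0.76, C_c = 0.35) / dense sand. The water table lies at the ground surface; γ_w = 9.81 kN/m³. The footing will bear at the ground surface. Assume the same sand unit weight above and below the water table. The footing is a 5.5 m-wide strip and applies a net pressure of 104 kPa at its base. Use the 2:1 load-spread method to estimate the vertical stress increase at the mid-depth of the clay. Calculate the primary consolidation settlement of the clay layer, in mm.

S_c ≈ 395 mm

Mid-depth of clay below the ground surface: z = 1.1 + 3.5/2 = 2.85 m.
Total vertical stress at mid-clay: σ_v = 18.5×1.1 + 18.9×1.75 = 53.425 kPa.
Pore pressure: u = 9.81×(2.85 − 0) = 27.959 kPa.
Initial effective stress: σ'_0 = σ_v − u = 53.425 − 27.959 = 25.466 kPa.
Stress increase at mid-clay by the 2:1 spreading method:
Δσ = qB/(B+z) = 104×5.5/(5.5+2.85) = 68.503 kPa
Final effective stress: σ'_f = σ'_0 + Δσ = 25.466 + 68.503 = 93.969 kPa.
Normally consolidated clay, so the full stress increment lies on the virgin compression line:
S_c = C_c·H/(1+e₀)·log₁₀(σ'_f/σ'_0) = 0.35×3.5/(1+0.76)×log₁₀(93.969/25.466)
    = 0.69602 × 0.56702 = 0.3947 m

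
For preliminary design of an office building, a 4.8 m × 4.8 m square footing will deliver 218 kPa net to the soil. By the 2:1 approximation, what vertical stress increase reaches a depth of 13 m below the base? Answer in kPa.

By the 2:1 method the load spreads at 1 horizontal : 2 vertical, so at depth z the loaded area has grown by z in each plan dimension:
Δσ = qBL/((B+z)(L+z)) = 218×4.8×4.8/((4.8+13)(4.8+13)) = 15.853 kPa

Δσ_z ≈ 15.9 kPa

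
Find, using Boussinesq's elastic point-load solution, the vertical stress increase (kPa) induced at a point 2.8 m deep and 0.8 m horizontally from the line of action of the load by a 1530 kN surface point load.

Δσ_z ≈ 76.6 kPa

Boussinesq vertical stress below a point load on an elastic half-space:
Δσ_z = 3P/(2πz²) · [1 + (r/z)²]^(−5/2)
r/z = 0.8/2.8 = 0.28571; [1+(r/z)²]^(−5/2) = 0.82187.
Δσ_z = 3×1530/(2π×2.8²) × 0.82187 = 93.179 × 0.82187 = 76.58 kPa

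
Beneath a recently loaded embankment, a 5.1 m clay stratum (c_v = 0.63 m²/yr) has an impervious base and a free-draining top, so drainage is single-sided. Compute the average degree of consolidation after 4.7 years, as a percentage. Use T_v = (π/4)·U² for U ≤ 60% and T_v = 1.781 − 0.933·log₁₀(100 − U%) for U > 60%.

Drainage path length: H_d = H = 5.1 m (single drainage).
T_v = c_v·t/H_d² = 0.63×4.7/5.1² = 0.11384.
T_v = 0.11384 corresponds to the U ≤ 60% branch:
U = √(4T_v/π) = 0.3807

U ≈ 38.1 %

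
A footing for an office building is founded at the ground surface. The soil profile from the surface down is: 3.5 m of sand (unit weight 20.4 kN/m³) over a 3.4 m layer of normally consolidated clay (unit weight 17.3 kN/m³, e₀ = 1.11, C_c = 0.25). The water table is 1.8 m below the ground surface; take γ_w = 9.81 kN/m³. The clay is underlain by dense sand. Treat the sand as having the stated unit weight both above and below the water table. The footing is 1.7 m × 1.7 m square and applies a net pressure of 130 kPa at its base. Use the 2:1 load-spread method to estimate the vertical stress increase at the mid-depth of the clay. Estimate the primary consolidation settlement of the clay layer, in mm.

S_c ≈ 19.4 mm

Mid-depth of clay below the ground surface: z = 3.5 + 3.4/2 = 5.2 m.
Total vertical stress at mid-clay: σ_v = 20.4×3.5 + 17.3×1.7 = 100.81 kPa.
Pore pressure: u = 9.81×(5.2 − 1.8) = 33.354 kPa.
Initial effective stress: σ'_0 = σ_v − u = 100.81 − 33.354 = 67.456 kPa.
Stress increase at mid-clay by the 2:1 spreading method:
Δσ = qBL/((B+z)(L+z)) = 130×1.7×1.7/((1.7+5.2)(1.7+5.2)) = 7.8912 kPa
Final effective stress: σ'_f = σ'_0 + Δσ = 67.456 + 7.8912 = 75.347 kPa.
Normally consolidated clay, so the full stress increment lies on the virgin compression line:
S_c = C_c·H/(1+e₀)·log₁₀(σ'_f/σ'_0) = 0.25×3.4/(1+1.11)×log₁₀(75.347/67.456)
    = 0.40284 × 0.048045 = 0.01935 m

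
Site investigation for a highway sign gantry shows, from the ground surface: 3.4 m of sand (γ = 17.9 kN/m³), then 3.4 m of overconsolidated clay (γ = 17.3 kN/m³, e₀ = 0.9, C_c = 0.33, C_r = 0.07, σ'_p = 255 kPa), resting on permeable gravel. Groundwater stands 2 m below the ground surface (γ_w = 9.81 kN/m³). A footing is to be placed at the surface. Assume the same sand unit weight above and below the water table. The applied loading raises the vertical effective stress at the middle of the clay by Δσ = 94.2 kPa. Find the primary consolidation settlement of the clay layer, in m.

Mid-depth of clay below the ground surface: z = 3.4 + 3.4/2 = 5.1 m.
Total vertical stress at mid-clay: σ_v = 17.9×3.4 + 17.3×1.7 = 90.27 kPa.
Pore pressure: u = 9.81×(5.1 − 2) = 30.411 kPa.
Initial effective stress: σ'_0 = σ_v − u = 90.27 − 30.411 = 59.859 kPa.
Final effective stress: σ'_f = 59.859 + 94.2 = 154.06 kPa.
σ'_f = 154.06 ≤ σ'_p = 255 kPa, so the clay remains overconsolidated and only the recompression index applies:
S_c = C_r·H/(1+e₀)·log₁₀(σ'_f/σ'_0) = 0.07×3.4/1.9×log₁₀(154.06/59.859)
    = 0.12527 × 0.41056 = 0.05143 m

S_c ≈ 0.0514 m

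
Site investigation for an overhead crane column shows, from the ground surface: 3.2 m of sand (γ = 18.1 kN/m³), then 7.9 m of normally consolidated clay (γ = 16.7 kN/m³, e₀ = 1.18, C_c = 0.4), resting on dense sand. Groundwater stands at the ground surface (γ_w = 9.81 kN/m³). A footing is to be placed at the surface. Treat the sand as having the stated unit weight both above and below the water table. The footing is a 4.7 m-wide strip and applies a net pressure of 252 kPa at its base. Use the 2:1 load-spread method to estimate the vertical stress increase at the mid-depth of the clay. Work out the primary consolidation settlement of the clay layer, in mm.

Mid-depth of clay below the ground surface: z = 3.2 + 7.9/2 = 7.15 m.
Total vertical stress at mid-clay: σ_v = 18.1×3.2 + 16.7×3.95 = 123.89 kPa.
Pore pressure: u = 9.81×(7.15 − 0) = 70.142 kPa.
Initial effective stress: σ'_0 = σ_v − u = 123.89 − 70.142 = 53.748 kPa.
Stress increase at mid-clay by the 2:1 spreading method:
Δσ = qB/(B+z) = 252×4.7/(4.7+7.15) = 99.949 kPa
Final effective stress: σ'_f = σ'_0 + Δσ = 53.748 + 99.949 = 153.7 kPa.
Normally consolidated clay, so the full stress increment lies on the virgin compression line:
S_c = C_c·H/(1+e₀)·log₁₀(σ'_f/σ'_0) = 0.4×7.9/(1+1.18)×log₁₀(153.7/53.748)
    = 1.4495 × 0.45631 = 0.6614 m

S_c ≈ 661 mm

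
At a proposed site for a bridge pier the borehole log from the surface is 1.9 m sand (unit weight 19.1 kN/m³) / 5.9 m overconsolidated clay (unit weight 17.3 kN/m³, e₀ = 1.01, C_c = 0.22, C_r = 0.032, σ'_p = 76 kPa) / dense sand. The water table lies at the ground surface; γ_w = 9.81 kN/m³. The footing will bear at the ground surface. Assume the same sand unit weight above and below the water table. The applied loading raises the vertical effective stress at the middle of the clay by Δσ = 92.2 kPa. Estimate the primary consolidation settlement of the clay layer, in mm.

Mid-depth of clay below the ground surface: z = 1.9 + 5.9/2 = 4.85 m.
Total vertical stress at mid-clay: σ_v = 19.1×1.9 + 17.3×2.95 = 87.325 kPa.
Pore pressure: u = 9.81×(4.85 − 0) = 47.578 kPa.
Initial effective stress: σ'_0 = σ_v − u = 87.325 − 47.578 = 39.747 kPa.
Final effective stress: σ'_f = 39.747 + 92.2 = 131.95 kPa.
σ'_f = 131.95 > σ'_p = 76 kPa, so the stress path crosses the preconsolidation pressure — recompression up to σ'_p, then virgin compression beyond:
S_c = H/(1+e₀)·[C_r·log₁₀(σ'_p/σ'_0) + C_c·log₁₀(σ'_f/σ'_p)]
    = 5.9/2.01 × [0.032×log₁₀(76/39.747) + 0.22×log₁₀(131.95/76)]
    = 2.9353 × [0.0090083 + 0.052711] = 0.1812 m

S_c ≈ 181 mm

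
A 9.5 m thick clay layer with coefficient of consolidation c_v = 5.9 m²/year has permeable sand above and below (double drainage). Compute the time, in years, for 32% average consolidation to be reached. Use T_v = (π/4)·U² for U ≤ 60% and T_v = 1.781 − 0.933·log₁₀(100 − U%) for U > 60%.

Drainage path length: H_d = H/2 = 4.75 m (double drainage).
U ≤ 60%: T_v = (π/4)·U² = (π/4)×0.32² = 0.080425.
t = T_v·H_d²/c_v = 0.080425×4.75²/5.9 = 0.3076 years.

t ≈ 0.308 years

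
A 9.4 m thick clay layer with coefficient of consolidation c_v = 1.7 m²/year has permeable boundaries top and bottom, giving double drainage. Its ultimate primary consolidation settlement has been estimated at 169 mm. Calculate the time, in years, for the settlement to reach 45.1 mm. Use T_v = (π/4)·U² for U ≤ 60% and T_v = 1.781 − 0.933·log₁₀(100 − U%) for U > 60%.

t ≈ 0.727 years

Drainage path length: H_d = H/2 = 4.7 m (double drainage).
U = S(t)/S_ult = 45.1/169 = 0.2669.
U ≤ 60%: T_v = (π/4)·U² = (π/4)×0.26686² = 0.055933.
t = T_v·H_d²/c_v = 0.055933×4.7²/1.7 = 0.7268 years.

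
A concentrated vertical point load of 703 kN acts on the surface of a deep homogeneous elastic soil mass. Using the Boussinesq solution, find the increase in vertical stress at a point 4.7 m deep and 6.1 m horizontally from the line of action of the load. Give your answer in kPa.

Boussinesq vertical stress below a point load on an elastic half-space:
Δσ_z = 3P/(2πz²) · [1 + (r/z)²]^(−5/2)
r/z = 6.1/4.7 = 1.2979; [1+(r/z)²]^(−5/2) = 0.084694.
Δσ_z = 3×703/(2π×4.7²) × 0.084694 = 15.195 × 0.084694 = 1.287 kPa

Δσ_z ≈ 1.29 kPa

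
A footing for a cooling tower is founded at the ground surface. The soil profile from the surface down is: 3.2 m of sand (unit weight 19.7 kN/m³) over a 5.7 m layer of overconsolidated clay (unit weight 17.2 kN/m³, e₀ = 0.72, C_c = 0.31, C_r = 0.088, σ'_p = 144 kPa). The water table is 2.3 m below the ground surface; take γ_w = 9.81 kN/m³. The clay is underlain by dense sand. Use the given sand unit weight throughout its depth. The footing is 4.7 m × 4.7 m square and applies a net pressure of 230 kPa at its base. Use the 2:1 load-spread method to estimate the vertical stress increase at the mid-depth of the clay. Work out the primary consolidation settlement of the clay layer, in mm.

S_c ≈ 58.3 mm

Mid-depth of clay below the ground surface: z = 3.2 + 5.7/2 = 6.05 m.
Total vertical stress at mid-clay: σ_v = 19.7×3.2 + 17.2×2.85 = 112.06 kPa.
Pore pressure: u = 9.81×(6.05 − 2.3) = 36.788 kPa.
Initial effective stress: σ'_0 = σ_v − u = 112.06 − 36.788 = 75.272 kPa.
Stress increase at mid-clay by the 2:1 spreading method:
Δσ = qBL/((B+z)(L+z)) = 230×4.7×4.7/((4.7+6.05)(4.7+6.05)) = 43.965 kPa
Final effective stress: σ'_f = 75.272 + 43.965 = 119.24 kPa.
σ'_f = 119.24 ≤ σ'_p = 144 kPa, so the clay remains overconsolidated and only the recompression index applies:
S_c = C_r·H/(1+e₀)·log₁₀(σ'_f/σ'_0) = 0.088×5.7/1.72×log₁₀(119.24/75.272)
    = 0.29163 × 0.19979 = 0.05827 m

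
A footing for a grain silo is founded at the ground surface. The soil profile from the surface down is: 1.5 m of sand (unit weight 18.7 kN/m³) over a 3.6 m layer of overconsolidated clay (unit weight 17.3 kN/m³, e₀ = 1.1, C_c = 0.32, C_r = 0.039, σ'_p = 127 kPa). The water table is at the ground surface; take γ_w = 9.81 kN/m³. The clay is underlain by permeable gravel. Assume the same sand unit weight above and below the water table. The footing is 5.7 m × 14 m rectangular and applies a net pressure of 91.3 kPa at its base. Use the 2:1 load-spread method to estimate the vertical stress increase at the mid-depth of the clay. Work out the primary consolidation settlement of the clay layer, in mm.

S_c ≈ 29.3 mm

Mid-depth of clay below the ground surface: z = 1.5 + 3.6/2 = 3.3 m.
Total vertical stress at mid-clay: σ_v = 18.7×1.5 + 17.3×1.8 = 59.19 kPa.
Pore pressure: u = 9.81×(3.3 − 0) = 32.373 kPa.
Initial effective stress: σ'_0 = σ_v − u = 59.19 − 32.373 = 26.817 kPa.
Stress increase at mid-clay by the 2:1 spreading method:
Δσ = qBL/((B+z)(L+z)) = 91.3×5.7×14/((5.7+3.3)(14+3.3)) = 46.793 kPa
Final effective stress: σ'_f = 26.817 + 46.793 = 73.61 kPa.
σ'_f = 73.61 ≤ σ'_p = 127 kPa, so the clay remains overconsolidated and only the recompression index applies:
S_c = C_r·H/(1+e₀)·log₁₀(σ'_f/σ'_0) = 0.039×3.6/2.1×log₁₀(73.61/26.817)
    = 0.066858 × 0.43853 = 0.02932 m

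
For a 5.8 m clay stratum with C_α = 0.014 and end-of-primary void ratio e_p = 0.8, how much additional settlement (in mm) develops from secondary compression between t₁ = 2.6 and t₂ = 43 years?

Secondary compression: S_s = C_α·H/(1+e_p)·log₁₀(t₂/t₁)
S_s = 0.014×5.8/(1+0.8)×log₁₀(43/2.6)
    = 0.04511 × 1.218 = 0.05497 m

S_s ≈ 55 mm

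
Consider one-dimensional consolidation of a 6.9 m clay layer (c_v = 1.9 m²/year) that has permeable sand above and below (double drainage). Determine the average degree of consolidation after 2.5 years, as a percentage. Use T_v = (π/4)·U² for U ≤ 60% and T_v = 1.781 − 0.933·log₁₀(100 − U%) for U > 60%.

Drainage path length: H_d = H/2 = 3.45 m (double drainage).
T_v = c_v·t/H_d² = 1.9×2.5/3.45² = 0.39908.
T_v = 0.39908 corresponds to the U > 60% branch:
U = 1 − 10^((1.781 − T_v)/0.933)/100 = 0.6972

U ≈ 69.7 %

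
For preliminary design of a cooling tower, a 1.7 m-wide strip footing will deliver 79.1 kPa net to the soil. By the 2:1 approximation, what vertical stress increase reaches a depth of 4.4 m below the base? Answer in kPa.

Δσ_z ≈ 22 kPa

By the 2:1 method the load spreads at 1 horizontal : 2 vertical, so at depth z the loaded area has grown by z in each plan dimension:
Δσ = qB/(B+z) = 79.1×1.7/(1.7+4.4) = 22.044 kPa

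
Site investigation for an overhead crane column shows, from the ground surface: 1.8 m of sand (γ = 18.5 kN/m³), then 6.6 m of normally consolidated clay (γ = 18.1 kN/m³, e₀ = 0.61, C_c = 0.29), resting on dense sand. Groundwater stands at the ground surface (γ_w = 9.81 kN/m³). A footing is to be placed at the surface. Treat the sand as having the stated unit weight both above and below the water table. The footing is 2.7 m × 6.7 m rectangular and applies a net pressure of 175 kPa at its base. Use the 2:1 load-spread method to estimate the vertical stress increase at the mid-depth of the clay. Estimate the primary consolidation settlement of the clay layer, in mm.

S_c ≈ 303 mm

Mid-depth of clay below the ground surface: z = 1.8 + 6.6/2 = 5.1 m.
Total vertical stress at mid-clay: σ_v = 18.5×1.8 + 18.1×3.3 = 93.03 kPa.
Pore pressure: u = 9.81×(5.1 − 0) = 50.031 kPa.
Initial effective stress: σ'_0 = σ_v − u = 93.03 − 50.031 = 42.999 kPa.
Stress increase at mid-clay by the 2:1 spreading method:
Δσ = qBL/((B+z)(L+z)) = 175×2.7×6.7/((2.7+5.1)(6.7+5.1)) = 34.395 kPa
Final effective stress: σ'_f = σ'_0 + Δσ = 42.999 + 34.395 = 77.394 kPa.
Normally consolidated clay, so the full stress increment lies on the virgin compression line:
S_c = C_c·H/(1+e₀)·log₁₀(σ'_f/σ'_0) = 0.29×6.6/(1+0.61)×log₁₀(77.394/42.999)
    = 1.1888 × 0.25525 = 0.3034 m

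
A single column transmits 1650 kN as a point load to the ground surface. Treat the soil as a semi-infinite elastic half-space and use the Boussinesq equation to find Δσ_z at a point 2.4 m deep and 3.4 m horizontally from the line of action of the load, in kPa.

Boussinesq vertical stress below a point load on an elastic half-space:
Δσ_z = 3P/(2πz²) · [1 + (r/z)²]^(−5/2)
r/z = 3.4/2.4 = 1.4167; [1+(r/z)²]^(−5/2) = 0.06378.
Δσ_z = 3×1650/(2π×2.4²) × 0.06378 = 136.77 × 0.06378 = 8.723 kPa

Δσ_z ≈ 8.72 kPa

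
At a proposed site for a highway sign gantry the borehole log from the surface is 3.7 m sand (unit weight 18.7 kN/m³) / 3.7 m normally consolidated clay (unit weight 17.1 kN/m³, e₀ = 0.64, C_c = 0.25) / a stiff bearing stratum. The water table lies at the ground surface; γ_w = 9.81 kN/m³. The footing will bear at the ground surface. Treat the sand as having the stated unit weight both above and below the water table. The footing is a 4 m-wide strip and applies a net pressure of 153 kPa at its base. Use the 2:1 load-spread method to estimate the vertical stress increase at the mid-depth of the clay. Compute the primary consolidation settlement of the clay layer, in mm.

S_c ≈ 213 mm

Mid-depth of clay below the ground surface: z = 3.7 + 3.7/2 = 5.55 m.
Total vertical stress at mid-clay: σ_v = 18.7×3.7 + 17.1×1.85 = 100.83 kPa.
Pore pressure: u = 9.81×(5.55 − 0) = 54.446 kPa.
Initial effective stress: σ'_0 = σ_v − u = 100.83 − 54.446 = 46.384 kPa.
Stress increase at mid-clay by the 2:1 spreading method:
Δσ = qB/(B+z) = 153×4/(4+5.55) = 64.084 kPa
Final effective stress: σ'_f = σ'_0 + Δσ = 46.384 + 64.084 = 110.47 kPa.
Normally consolidated clay, so the full stress increment lies on the virgin compression line:
S_c = C_c·H/(1+e₀)·log₁₀(σ'_f/σ'_0) = 0.25×3.7/(1+0.64)×log₁₀(110.47/46.384)
    = 0.56402 × 0.37688 = 0.2126 m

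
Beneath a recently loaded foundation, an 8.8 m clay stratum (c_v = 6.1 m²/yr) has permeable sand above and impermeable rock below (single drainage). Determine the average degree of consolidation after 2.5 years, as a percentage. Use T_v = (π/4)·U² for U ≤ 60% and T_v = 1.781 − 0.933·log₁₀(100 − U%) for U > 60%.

Drainage path length: H_d = H = 8.8 m (single drainage).
T_v = c_v·t/H_d² = 6.1×2.5/8.8² = 0.19693.
T_v = 0.19693 corresponds to the U ≤ 60% branch:
U = √(4T_v/π) = 0.5007

U ≈ 50.1 %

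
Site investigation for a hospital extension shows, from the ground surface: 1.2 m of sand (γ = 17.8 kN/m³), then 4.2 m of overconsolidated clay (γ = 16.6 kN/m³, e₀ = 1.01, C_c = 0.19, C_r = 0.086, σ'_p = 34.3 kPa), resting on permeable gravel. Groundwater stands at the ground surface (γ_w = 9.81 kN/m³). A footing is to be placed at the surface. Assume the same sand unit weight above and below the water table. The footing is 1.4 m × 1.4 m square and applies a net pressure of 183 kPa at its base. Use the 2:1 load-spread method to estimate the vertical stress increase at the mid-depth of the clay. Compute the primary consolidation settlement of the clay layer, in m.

S_c ≈ 0.0552 m

Mid-depth of clay below the ground surface: z = 1.2 + 4.2/2 = 3.3 m.
Total vertical stress at mid-clay: σ_v = 17.8×1.2 + 16.6×2.1 = 56.22 kPa.
Pore pressure: u = 9.81×(3.3 − 0) = 32.373 kPa.
Initial effective stress: σ'_0 = σ_v − u = 56.22 − 32.373 = 23.847 kPa.
Stress increase at mid-clay by the 2:1 spreading method:
Δσ = qBL/((B+z)(L+z)) = 183×1.4×1.4/((1.4+3.3)(1.4+3.3)) = 16.237 kPa
Final effective stress: σ'_f = 23.847 + 16.237 = 40.084 kPa.
σ'_f = 40.084 > σ'_p = 34.3 kPa, so the stress path crosses the preconsolidation pressure — recompression up to σ'_p, then virgin compression beyond:
S_c = H/(1+e₀)·[C_r·log₁₀(σ'_p/σ'_0) + C_c·log₁₀(σ'_f/σ'_p)]
    = 4.2/2.01 × [0.086×log₁₀(34.3/23.847) + 0.19×log₁₀(40.084/34.3)]
    = 2.0896 × [0.013576 + 0.012859] = 0.05524 m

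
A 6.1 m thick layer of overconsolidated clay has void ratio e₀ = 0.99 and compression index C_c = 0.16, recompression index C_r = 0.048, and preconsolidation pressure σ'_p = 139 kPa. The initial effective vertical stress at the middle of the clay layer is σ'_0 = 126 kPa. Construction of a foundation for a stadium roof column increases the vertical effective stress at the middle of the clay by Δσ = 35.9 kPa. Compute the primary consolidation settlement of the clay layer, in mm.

Final effective stress: σ'_f = 126 + 35.9 = 161.9 kPa.
σ'_f = 161.9 > σ'_p = 139 kPa, so the stress path crosses the preconsolidation pressure — recompression up to σ'_p, then virgin compression beyond:
S_c = H/(1+e₀)·[C_r·log₁₀(σ'_p/σ'_0) + C_c·log₁₀(σ'_f/σ'_p)]
    = 6.1/1.99 × [0.048×log₁₀(139/126) + 0.16×log₁₀(161.9/139)]
    = 3.0653 × [0.0020469 + 0.010597] = 0.03876 m

S_c ≈ 38.8 mm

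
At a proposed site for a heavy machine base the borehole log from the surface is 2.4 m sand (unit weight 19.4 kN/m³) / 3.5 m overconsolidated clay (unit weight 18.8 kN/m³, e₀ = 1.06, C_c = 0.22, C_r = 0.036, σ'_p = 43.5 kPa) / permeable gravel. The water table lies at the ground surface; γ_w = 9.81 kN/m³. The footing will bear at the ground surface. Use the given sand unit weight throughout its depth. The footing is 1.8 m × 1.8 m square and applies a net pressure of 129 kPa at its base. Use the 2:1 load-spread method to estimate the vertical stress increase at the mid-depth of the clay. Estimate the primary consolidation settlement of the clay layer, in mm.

S_c ≈ 27.5 mm

Mid-depth of clay below the ground surface: z = 2.4 + 3.5/2 = 4.15 m.
Total vertical stress at mid-clay: σ_v = 19.4×2.4 + 18.8×1.75 = 79.46 kPa.
Pore pressure: u = 9.81×(4.15 − 0) = 40.712 kPa.
Initial effective stress: σ'_0 = σ_v − u = 79.46 − 40.712 = 38.748 kPa.
Stress increase at mid-clay by the 2:1 spreading method:
Δσ = qBL/((B+z)(L+z)) = 129×1.8×1.8/((1.8+4.15)(1.8+4.15)) = 11.806 kPa
Final effective stress: σ'_f = 38.748 + 11.806 = 50.554 kPa.
σ'_f = 50.554 > σ'_p = 43.5 kPa, so the stress path crosses the preconsolidation pressure — recompression up to σ'_p, then virgin compression beyond:
S_c = H/(1+e₀)·[C_r·log₁₀(σ'_p/σ'_0) + C_c·log₁₀(σ'_f/σ'_p)]
    = 3.5/2.06 × [0.036×log₁₀(43.5/38.748) + 0.22×log₁₀(50.554/43.5)]
    = 1.699 × [0.0018086 + 0.014359] = 0.02747 m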